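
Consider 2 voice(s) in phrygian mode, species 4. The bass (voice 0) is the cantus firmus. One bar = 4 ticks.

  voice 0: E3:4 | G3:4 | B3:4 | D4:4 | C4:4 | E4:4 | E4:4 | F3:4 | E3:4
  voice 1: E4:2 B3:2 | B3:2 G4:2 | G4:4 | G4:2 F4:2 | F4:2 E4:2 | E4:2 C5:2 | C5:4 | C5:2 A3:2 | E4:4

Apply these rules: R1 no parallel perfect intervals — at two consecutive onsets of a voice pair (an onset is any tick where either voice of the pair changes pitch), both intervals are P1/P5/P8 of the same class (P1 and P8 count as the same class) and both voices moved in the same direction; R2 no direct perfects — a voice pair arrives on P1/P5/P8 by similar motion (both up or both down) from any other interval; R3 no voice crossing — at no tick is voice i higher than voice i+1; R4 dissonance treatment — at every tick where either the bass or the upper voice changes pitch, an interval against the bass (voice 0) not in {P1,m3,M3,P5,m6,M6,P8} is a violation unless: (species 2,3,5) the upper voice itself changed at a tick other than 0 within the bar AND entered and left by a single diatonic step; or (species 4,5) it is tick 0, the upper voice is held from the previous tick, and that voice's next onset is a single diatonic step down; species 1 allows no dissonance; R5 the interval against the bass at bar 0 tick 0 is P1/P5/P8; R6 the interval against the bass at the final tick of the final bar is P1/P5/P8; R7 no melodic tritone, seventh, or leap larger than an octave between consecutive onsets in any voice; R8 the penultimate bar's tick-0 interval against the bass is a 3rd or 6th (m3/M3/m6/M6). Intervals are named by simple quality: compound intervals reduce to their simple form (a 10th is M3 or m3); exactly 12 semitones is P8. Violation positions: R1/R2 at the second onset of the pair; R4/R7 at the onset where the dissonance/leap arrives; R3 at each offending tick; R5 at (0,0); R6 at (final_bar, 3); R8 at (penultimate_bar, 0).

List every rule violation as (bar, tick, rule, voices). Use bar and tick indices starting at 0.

(7, 0, R7, (0,))
(7, 0, R8, (0, 1))
(7, 2, R7, (1,))

bar 0: v0=E3 v1=E4 downbeat P8
bar 1: v0=G3 v1=B3 downbeat M3
bar 2: v0=B3 v1=G4 downbeat m6
bar 3: v0=D4 v1=G4 downbeat P4
bar 4: v0=C4 v1=F4 downbeat P4
bar 5: v0=E4 v1=E4 downbeat P1
bar 6: v0=E4 v1=C5 downbeat m6
bar 7: v0=F3 v1=C5 downbeat P5
bar 8: v0=E3 v1=E4 downbeat P8
  -> R7 @ bar 7 tick 0 v(0,): E4->F3 leap 11st
  -> R8 @ bar 7 tick 0 v(0, 1): penult P5 not 3rd/6th
  -> R7 @ bar 7 tick 2 v(1,): C5->A3 leap 15st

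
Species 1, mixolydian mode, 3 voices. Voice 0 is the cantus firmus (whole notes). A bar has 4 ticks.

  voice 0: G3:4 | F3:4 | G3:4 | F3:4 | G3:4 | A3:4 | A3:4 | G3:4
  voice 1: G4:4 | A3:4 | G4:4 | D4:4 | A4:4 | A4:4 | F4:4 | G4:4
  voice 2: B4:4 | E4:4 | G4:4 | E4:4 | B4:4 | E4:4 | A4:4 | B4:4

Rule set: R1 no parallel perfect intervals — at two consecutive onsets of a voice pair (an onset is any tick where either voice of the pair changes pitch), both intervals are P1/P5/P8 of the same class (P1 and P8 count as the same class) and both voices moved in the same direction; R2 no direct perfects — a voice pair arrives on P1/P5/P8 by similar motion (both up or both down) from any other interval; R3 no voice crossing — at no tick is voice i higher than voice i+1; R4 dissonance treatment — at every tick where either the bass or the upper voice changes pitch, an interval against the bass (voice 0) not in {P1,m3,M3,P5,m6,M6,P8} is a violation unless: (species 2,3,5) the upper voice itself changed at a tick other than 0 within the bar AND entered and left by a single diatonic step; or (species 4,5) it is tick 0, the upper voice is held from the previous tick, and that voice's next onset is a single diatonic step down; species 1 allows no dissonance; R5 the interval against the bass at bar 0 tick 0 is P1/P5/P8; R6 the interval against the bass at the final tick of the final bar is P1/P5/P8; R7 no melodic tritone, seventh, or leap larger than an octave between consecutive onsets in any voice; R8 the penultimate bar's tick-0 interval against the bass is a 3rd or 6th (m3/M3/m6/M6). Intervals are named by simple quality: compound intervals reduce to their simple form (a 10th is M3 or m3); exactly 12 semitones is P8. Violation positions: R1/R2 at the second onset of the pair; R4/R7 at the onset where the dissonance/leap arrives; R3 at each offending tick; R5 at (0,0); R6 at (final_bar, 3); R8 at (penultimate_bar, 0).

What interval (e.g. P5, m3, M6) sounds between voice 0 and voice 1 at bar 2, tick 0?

P8

voice 0=G3 voice 1=G4 -> P8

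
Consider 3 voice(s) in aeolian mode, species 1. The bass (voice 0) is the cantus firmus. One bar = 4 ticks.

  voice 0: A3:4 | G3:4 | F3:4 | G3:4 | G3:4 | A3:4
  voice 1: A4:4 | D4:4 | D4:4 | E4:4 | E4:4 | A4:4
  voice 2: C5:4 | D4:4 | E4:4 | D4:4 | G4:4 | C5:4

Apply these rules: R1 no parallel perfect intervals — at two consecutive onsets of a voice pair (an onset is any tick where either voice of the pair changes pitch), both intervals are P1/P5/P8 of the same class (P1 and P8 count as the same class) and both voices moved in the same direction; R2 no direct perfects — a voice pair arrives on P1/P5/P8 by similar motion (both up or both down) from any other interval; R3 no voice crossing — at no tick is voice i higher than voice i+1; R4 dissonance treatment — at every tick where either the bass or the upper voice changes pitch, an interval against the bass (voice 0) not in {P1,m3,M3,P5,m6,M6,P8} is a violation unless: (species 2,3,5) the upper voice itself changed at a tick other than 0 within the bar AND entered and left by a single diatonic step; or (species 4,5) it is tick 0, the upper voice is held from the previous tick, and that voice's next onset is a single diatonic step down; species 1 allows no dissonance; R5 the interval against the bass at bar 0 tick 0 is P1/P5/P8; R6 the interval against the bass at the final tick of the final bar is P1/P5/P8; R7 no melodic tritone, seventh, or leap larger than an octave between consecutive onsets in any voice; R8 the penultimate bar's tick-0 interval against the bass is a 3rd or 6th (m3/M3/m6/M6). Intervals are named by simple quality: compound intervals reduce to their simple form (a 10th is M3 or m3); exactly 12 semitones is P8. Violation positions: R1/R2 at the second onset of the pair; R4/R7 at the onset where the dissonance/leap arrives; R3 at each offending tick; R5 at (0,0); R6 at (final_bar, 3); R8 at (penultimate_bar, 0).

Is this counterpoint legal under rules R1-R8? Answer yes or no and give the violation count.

bar 0: v0=A3 v1=A4 v2=C5 (m3)
bar 1: v0=G3 v1=D4 v2=D4 (P5)
bar 2: v0=F3 v1=D4 v2=E4 (M7)
bar 3: v0=G3 v1=E4 v2=D4 (P5)
bar 4: v0=G3 v1=E4 v2=G4 (P8)
bar 5: v0=A3 v1=A4 v2=C5 (m3)
  R5 @ bar0.0: opens on m3
  R2 @ bar1.0: A3/A4 P8 -> G3/D4 P5 similar
  R2 @ bar1.0: A3/C5 m3 -> G3/D4 P5 similar
  R2 @ bar1.0: A4/C5 m3 -> D4/D4 P1 similar
  R7 @ bar1.0: C5->D4 leap 10st
  R4 @ bar2.0: F3/E4 M7 untreated
  R3 @ bar3.0: E4 above D4
  R3 @ bar3.1: E4 above D4
  R3 @ bar3.2: E4 above D4
  R3 @ bar3.3: E4 above D4
  R8 @ bar4.0: penult P8 not 3rd/6th
  R2 @ bar5.0: G3/E4 M6 -> A3/A4 P8 similar
  R6 @ bar5.3: closes on m3

No (13 violations)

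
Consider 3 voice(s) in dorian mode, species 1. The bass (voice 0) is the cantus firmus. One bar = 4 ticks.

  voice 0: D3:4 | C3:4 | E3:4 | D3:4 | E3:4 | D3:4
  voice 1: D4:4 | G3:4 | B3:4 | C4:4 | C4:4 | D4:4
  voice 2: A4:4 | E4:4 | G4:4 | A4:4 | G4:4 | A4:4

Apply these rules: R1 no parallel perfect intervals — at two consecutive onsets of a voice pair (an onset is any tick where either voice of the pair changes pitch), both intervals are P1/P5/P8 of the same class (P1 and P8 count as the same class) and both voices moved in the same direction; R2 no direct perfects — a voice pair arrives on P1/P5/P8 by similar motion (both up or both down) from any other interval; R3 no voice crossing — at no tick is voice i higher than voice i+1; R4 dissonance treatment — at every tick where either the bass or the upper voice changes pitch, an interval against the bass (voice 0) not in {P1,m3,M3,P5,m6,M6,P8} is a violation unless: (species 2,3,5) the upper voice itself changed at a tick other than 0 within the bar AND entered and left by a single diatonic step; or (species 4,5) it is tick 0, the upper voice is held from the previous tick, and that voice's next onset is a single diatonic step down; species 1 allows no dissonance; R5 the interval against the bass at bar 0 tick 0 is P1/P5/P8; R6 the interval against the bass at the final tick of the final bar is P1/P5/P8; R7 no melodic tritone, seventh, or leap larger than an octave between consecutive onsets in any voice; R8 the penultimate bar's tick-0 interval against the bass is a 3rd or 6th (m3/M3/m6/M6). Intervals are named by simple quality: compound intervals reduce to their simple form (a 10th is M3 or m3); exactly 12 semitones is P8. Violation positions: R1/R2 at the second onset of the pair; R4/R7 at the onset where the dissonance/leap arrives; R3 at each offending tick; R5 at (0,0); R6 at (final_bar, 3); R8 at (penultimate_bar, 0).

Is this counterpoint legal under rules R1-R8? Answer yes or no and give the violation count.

bar 0: v0=D3 v1=D4 v2=A4 (P5)
bar 1: v0=C3 v1=G3 v2=E4 (M3)
bar 2: v0=E3 v1=B3 v2=G4 (m3)
bar 3: v0=D3 v1=C4 v2=A4 (P5)
bar 4: v0=E3 v1=C4 v2=G4 (m3)
bar 5: v0=D3 v1=D4 v2=A4 (P5)
  R2 @ bar1.0: D3/D4 P8 -> C3/G3 P5 similar
  R1 @ bar2.0: C3/G3 P5 -> E3/B3 P5 similar
  R4 @ bar3.0: D3/C4 m7 untreated
  R1 @ bar5.0: C4/G4 P5 -> D4/A4 P5 similar

No (4 violations)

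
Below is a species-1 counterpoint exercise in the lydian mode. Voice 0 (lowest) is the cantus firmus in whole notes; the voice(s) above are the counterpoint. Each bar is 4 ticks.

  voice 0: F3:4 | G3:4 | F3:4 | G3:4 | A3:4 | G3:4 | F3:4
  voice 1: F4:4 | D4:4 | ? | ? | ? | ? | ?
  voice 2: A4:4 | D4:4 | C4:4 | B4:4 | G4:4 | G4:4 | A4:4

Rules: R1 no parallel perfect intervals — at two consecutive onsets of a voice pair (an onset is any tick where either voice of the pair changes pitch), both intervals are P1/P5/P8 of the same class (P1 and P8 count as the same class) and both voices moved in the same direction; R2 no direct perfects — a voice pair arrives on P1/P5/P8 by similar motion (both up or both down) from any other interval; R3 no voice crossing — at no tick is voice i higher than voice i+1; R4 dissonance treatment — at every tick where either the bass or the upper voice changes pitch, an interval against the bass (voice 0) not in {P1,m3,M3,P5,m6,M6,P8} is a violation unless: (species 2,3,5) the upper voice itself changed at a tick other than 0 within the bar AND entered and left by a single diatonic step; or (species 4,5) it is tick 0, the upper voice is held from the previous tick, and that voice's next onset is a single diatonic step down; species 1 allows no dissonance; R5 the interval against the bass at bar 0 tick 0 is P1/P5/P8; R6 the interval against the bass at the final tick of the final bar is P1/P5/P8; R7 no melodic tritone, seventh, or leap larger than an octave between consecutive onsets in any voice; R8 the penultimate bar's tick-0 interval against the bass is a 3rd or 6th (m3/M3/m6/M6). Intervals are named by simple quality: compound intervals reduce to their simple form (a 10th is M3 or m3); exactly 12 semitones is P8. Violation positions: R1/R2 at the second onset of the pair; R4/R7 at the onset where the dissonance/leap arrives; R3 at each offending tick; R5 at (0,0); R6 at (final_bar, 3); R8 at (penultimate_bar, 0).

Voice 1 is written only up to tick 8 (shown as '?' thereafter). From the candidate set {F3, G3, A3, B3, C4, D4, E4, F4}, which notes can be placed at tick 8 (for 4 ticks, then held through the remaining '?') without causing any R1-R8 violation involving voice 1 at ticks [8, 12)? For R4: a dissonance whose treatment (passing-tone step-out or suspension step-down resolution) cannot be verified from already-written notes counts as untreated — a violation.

F3: violates R2
G3: violates R4
A3: legal
B3: violates R4
C4: violates R1
D4: violates R3
E4: violates R3,R4
F4: violates R3

{A3}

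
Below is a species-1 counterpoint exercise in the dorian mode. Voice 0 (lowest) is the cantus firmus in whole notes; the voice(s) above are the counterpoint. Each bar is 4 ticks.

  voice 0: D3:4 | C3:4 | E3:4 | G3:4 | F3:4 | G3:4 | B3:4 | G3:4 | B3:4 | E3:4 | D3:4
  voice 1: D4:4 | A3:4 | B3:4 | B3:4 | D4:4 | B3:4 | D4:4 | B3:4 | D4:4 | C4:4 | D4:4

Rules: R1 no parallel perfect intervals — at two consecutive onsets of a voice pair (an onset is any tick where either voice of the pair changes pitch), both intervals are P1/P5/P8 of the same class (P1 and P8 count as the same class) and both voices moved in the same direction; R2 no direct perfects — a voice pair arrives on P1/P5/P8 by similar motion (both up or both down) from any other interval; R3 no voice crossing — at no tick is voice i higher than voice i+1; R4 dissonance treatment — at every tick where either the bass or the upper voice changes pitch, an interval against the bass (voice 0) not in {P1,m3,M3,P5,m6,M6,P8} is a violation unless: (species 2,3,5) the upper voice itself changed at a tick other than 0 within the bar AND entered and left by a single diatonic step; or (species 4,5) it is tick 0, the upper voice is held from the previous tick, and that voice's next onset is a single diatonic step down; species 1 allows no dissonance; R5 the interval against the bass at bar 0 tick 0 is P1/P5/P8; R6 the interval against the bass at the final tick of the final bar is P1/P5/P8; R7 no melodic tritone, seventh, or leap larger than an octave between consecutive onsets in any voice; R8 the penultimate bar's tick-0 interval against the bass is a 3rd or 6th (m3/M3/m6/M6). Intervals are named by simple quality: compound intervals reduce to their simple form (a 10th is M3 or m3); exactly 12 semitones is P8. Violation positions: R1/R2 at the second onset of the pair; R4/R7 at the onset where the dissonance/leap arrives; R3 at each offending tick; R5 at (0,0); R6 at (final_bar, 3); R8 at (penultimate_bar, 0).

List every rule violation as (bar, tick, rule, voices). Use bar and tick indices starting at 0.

bar 0: v0=D3 v1=D4 downbeat P8
bar 1: v0=C3 v1=A3 downbeat M6
bar 2: v0=E3 v1=B3 downbeat P5
bar 3: v0=G3 v1=B3 downbeat M3
bar 4: v0=F3 v1=D4 downbeat M6
bar 5: v0=G3 v1=B3 downbeat M3
bar 6: v0=B3 v1=D4 downbeat m3
bar 7: v0=G3 v1=B3 downbeat M3
bar 8: v0=B3 v1=D4 downbeat m3
bar 9: v0=E3 v1=C4 downbeat m6
bar 10: v0=D3 v1=D4 downbeat P8
  -> R2 @ bar 2 tick 0 v(0, 1): C3/A3 M6 -> E3/B3 P5 similar

(2, 0, R2, (0, 1))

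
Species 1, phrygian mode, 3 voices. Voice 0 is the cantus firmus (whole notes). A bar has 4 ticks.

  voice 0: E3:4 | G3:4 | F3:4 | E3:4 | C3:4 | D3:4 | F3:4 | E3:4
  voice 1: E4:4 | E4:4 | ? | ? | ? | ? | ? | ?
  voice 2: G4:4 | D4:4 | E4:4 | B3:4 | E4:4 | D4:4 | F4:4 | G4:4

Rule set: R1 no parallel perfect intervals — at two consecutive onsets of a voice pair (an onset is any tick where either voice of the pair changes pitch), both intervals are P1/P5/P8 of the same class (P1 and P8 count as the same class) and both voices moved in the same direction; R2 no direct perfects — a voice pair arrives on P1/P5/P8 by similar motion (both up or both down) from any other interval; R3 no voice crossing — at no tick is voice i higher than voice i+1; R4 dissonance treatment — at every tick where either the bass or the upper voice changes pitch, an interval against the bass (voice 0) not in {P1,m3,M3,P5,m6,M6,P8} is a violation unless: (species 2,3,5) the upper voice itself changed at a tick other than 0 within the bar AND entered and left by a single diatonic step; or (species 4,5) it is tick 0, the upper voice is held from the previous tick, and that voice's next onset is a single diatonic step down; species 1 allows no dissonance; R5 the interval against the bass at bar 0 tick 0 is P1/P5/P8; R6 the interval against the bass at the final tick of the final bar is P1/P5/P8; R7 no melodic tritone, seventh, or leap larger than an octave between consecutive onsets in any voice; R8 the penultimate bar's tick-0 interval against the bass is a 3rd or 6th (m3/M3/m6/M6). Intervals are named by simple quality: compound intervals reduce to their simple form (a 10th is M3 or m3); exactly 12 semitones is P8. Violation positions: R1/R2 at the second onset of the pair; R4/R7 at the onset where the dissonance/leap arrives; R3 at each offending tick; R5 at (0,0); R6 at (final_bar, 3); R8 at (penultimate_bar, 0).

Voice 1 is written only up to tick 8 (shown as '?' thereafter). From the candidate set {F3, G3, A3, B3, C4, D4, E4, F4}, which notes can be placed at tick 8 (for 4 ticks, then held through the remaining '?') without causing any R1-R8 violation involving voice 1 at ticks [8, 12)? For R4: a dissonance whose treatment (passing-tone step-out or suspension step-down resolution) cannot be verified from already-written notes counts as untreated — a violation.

{A3, D4}

F3: violates R2,R7
G3: violates R4
A3: legal
B3: violates R4
C4: violates R2
D4: legal
E4: violates R4
F4: violates R3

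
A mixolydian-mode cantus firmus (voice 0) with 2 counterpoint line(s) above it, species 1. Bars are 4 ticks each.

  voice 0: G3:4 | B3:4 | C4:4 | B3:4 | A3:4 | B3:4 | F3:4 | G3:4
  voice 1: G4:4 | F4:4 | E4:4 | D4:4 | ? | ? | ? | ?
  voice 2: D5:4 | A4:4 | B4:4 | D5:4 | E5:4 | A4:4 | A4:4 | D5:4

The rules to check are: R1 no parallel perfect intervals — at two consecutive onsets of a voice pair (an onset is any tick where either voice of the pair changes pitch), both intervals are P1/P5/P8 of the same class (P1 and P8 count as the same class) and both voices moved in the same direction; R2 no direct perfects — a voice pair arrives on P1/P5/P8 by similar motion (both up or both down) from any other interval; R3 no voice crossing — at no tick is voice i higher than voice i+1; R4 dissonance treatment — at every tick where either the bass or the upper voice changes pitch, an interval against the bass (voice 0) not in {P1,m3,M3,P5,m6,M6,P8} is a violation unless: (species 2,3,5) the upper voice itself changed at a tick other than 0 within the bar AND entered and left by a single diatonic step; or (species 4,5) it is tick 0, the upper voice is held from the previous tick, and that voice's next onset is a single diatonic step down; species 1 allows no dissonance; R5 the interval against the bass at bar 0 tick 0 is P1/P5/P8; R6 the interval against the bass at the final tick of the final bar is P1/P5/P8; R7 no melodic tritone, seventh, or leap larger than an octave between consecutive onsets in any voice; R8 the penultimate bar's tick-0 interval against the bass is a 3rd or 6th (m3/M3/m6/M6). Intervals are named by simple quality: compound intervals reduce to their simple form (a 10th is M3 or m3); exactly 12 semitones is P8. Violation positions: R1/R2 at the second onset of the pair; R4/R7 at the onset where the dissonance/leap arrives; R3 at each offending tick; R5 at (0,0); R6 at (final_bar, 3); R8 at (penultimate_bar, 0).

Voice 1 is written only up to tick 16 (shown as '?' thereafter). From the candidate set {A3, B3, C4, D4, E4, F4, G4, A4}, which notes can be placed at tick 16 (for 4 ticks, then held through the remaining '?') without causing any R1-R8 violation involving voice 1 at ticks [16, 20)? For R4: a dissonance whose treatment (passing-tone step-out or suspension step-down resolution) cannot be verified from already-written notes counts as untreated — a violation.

{C4, F4}

A3: violates R2
B3: violates R4
C4: legal
D4: violates R4
E4: violates R1
F4: legal
G4: violates R4
A4: violates R2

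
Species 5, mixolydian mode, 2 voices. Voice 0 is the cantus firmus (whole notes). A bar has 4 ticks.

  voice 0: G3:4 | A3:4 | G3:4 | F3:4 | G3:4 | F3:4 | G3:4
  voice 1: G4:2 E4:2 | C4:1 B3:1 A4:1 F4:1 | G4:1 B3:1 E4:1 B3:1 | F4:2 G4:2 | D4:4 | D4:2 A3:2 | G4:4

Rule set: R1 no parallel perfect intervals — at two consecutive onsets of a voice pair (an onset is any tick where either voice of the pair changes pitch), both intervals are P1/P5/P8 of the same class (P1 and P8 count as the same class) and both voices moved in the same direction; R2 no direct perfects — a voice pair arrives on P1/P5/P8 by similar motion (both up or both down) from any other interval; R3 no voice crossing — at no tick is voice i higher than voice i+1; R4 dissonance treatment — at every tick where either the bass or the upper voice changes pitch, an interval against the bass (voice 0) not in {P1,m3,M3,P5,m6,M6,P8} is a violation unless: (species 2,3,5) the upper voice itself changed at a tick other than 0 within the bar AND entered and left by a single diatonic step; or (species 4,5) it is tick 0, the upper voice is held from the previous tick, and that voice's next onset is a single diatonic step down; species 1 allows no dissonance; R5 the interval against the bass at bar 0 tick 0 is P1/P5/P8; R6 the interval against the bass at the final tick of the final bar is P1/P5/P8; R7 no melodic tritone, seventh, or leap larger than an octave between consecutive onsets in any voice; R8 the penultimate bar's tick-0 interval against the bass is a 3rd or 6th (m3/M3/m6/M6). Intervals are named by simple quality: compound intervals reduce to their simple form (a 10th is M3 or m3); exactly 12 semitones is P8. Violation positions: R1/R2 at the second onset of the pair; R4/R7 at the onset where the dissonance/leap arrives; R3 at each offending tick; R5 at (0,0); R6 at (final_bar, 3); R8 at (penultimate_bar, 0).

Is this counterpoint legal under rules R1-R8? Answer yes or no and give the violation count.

bar 0: v0=G3 v1=G4 (P8)
bar 1: v0=A3 v1=C4 (m3)
bar 2: v0=G3 v1=G4 (P8)
bar 3: v0=F3 v1=F4 (P8)
bar 4: v0=G3 v1=D4 (P5)
bar 5: v0=F3 v1=D4 (M6)
bar 6: v0=G3 v1=G4 (P8)
  R4 @ bar1.1: A3/B3 M2 untreated
  R7 @ bar1.2: B3->A4 leap 10st
  R7 @ bar3.0: B3->F4 leap 6st
  R4 @ bar3.2: F3/G4 M2 untreated
  R2 @ bar6.0: F3/A3 M3 -> G3/G4 P8 similar
  R7 @ bar6.0: A3->G4 leap 10st

No (6 violations)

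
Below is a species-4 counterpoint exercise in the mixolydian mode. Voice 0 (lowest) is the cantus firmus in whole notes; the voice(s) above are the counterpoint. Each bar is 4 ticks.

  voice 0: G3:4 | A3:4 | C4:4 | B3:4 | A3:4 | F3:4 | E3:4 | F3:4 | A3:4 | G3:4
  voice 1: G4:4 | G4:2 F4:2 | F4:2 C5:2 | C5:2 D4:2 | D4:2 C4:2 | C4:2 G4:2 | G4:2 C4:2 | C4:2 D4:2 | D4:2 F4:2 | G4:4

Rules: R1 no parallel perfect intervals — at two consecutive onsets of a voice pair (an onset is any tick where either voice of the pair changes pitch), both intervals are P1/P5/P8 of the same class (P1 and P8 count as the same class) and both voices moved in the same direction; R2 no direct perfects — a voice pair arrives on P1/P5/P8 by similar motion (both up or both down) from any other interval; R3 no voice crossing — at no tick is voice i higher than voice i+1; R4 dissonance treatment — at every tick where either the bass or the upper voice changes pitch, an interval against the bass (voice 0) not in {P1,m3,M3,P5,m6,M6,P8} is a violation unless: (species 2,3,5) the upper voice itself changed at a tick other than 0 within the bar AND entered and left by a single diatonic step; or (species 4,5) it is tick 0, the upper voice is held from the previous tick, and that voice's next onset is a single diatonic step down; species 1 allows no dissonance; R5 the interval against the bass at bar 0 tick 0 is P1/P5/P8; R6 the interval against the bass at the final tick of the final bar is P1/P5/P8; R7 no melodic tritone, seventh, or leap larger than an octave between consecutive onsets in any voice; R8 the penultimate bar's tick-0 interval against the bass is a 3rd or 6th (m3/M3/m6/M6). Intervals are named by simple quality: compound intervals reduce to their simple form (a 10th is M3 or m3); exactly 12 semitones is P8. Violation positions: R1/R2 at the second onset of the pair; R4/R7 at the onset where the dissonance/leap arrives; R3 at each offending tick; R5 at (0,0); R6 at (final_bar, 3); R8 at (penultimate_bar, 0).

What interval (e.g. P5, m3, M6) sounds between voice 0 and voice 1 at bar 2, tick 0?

P4

voice 0=C4 voice 1=F4 -> P4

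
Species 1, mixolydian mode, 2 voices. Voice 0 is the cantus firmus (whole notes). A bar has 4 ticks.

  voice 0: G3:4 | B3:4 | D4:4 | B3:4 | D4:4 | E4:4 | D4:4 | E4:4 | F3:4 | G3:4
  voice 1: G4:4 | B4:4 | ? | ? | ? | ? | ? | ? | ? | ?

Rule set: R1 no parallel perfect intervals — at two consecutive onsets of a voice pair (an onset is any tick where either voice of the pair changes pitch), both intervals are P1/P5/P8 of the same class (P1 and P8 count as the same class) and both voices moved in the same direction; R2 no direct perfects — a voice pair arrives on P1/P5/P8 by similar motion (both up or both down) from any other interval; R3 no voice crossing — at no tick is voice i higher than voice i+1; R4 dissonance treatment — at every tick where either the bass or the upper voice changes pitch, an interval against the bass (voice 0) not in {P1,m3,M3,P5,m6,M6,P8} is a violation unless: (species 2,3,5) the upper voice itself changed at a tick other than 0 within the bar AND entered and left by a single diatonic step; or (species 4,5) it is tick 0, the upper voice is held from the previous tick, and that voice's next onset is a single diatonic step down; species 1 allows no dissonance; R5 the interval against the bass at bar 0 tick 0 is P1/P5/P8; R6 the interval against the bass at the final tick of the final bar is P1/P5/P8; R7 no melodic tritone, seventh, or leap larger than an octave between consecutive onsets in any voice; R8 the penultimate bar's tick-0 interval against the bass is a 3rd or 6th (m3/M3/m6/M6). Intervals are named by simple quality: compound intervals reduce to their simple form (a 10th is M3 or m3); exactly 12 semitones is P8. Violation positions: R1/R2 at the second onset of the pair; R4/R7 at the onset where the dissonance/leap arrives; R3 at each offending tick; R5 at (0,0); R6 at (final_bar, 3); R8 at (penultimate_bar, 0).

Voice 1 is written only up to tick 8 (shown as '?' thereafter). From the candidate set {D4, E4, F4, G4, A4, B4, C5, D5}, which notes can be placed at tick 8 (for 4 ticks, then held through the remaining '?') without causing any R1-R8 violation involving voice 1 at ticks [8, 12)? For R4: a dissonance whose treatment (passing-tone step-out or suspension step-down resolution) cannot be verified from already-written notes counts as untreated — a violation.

{A4, B4, D4}

D4: legal
E4: violates R4
F4: violates R7
G4: violates R4
A4: legal
B4: legal
C5: violates R4
D5: violates R1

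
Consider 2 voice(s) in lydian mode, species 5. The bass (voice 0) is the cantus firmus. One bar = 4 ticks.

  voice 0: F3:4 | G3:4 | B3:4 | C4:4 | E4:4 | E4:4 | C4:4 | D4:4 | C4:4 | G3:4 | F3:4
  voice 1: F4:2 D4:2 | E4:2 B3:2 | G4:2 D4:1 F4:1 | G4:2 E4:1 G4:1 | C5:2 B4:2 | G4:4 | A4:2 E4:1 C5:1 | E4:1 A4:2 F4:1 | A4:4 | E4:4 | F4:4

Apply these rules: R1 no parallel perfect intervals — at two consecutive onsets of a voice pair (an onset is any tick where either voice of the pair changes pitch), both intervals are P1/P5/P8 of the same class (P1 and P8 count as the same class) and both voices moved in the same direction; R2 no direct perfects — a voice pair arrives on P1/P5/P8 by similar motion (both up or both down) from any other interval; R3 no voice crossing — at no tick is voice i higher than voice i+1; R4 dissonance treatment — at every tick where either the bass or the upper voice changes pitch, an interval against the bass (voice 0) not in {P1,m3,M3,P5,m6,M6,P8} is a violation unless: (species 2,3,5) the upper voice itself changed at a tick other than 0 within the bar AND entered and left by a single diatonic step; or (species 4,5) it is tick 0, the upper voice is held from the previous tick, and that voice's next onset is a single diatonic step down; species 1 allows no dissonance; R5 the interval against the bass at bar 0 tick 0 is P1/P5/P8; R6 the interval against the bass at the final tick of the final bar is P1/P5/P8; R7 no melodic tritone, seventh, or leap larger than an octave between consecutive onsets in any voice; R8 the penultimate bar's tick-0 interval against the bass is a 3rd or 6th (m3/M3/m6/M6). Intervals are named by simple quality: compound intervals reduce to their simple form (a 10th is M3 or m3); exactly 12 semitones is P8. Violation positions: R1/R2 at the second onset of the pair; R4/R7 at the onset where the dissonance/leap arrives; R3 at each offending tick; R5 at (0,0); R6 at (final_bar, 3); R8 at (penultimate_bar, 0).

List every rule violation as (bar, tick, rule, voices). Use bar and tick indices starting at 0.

bar 0: v0=F3 v1=F4 downbeat P8
bar 1: v0=G3 v1=E4 downbeat M6
bar 2: v0=B3 v1=G4 downbeat m6
bar 3: v0=C4 v1=G4 downbeat P5
bar 4: v0=E4 v1=C5 downbeat m6
bar 5: v0=E4 v1=G4 downbeat m3
bar 6: v0=C4 v1=A4 downbeat M6
bar 7: v0=D4 v1=E4 downbeat M2
bar 8: v0=C4 v1=A4 downbeat M6
bar 9: v0=G3 v1=E4 downbeat M6
bar 10: v0=F3 v1=F4 downbeat P8
  -> R4 @ bar 2 tick 3 v(0, 1): B3/F4 TT untreated
  -> R2 @ bar 3 tick 0 v(0, 1): B3/F4 TT -> C4/G4 P5 similar
  -> R4 @ bar 7 tick 0 v(0, 1): D4/E4 M2 untreated

(2, 3, R4, (0, 1))
(3, 0, R2, (0, 1))
(7, 0, R4, (0, 1))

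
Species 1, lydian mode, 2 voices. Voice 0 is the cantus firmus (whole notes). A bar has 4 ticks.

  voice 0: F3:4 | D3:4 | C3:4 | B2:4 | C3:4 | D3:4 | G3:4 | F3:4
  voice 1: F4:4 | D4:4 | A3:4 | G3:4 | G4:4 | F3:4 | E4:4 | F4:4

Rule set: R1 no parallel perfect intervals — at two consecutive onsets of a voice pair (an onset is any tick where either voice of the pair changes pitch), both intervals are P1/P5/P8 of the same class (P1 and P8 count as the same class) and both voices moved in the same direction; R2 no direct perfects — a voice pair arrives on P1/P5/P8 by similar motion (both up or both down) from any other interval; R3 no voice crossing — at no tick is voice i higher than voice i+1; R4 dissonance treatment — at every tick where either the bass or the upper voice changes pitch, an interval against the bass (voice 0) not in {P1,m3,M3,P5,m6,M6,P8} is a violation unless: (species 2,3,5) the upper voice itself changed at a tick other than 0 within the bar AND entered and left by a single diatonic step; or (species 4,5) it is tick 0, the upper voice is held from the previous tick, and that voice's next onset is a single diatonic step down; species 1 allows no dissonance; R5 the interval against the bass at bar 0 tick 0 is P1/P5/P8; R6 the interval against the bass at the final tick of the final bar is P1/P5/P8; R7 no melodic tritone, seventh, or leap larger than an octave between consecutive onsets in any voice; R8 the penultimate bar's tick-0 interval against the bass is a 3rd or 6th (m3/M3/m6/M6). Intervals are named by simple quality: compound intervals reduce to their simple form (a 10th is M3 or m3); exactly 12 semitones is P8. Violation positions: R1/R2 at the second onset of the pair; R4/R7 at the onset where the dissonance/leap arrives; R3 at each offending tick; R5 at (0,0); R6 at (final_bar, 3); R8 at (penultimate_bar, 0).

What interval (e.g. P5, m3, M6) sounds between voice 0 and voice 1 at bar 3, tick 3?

m6

voice 0=B2 voice 1=G3 -> m6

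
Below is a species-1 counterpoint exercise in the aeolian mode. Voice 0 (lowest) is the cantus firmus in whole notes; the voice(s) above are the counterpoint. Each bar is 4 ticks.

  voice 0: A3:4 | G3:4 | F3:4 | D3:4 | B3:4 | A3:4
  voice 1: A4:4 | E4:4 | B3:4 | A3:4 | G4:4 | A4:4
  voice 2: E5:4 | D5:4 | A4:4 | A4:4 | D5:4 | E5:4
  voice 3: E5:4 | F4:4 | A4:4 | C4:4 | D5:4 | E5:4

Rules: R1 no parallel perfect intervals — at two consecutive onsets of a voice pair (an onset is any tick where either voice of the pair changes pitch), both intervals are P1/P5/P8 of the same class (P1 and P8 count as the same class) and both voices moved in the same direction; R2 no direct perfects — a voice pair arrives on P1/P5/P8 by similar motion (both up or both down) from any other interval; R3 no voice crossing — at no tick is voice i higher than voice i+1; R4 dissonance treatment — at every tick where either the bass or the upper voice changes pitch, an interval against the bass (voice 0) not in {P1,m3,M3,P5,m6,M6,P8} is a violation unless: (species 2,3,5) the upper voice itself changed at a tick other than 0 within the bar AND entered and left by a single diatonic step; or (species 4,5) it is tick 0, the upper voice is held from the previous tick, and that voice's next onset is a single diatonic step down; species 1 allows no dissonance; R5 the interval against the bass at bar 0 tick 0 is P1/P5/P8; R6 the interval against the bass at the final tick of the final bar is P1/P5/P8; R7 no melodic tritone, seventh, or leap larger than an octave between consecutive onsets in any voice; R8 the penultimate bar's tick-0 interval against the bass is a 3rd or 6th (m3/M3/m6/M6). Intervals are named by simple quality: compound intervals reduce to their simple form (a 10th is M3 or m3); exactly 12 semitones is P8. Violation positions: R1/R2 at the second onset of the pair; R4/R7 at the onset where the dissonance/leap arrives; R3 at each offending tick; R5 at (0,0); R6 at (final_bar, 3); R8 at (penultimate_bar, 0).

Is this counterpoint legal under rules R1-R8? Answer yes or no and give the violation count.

bar 0: v0=A3 v1=A4 v2=E5 v3=E5 (P5)
bar 1: v0=G3 v1=E4 v2=D5 v3=F4 (m7)
bar 2: v0=F3 v1=B3 v2=A4 v3=A4 (M3)
bar 3: v0=D3 v1=A3 v2=A4 v3=C4 (m7)
bar 4: v0=B3 v1=G4 v2=D5 v3=D5 (m3)
bar 5: v0=A3 v1=A4 v2=E5 v3=E5 (P5)
  R1 @ bar1.0: A3/E5 P5 -> G3/D5 P5 similar
  R3 @ bar1.0: D5 above F4
  R4 @ bar1.0: G3/F4 m7 untreated
  R7 @ bar1.0: E5->F4 leap 11st
  R3 @ bar1.1: D5 above F4
  R3 @ bar1.2: D5 above F4
  R3 @ bar1.3: D5 above F4
  R4 @ bar2.0: F3/B3 TT untreated
  R2 @ bar3.0: F3/B3 TT -> D3/A3 P5 similar
  R3 @ bar3.0: A4 above C4
  R4 @ bar3.0: D3/C4 m7 untreated
  R3 @ bar3.1: A4 above C4
  R3 @ bar3.2: A4 above C4
  R3 @ bar3.3: A4 above C4
  R2 @ bar4.0: A3/A4 P8 -> G4/D5 P5 similar
  R2 @ bar4.0: A3/C4 m3 -> G4/D5 P5 similar
  R2 @ bar4.0: A4/C4 M6 -> D5/D5 P1 similar
  R7 @ bar4.0: A3->G4 leap 10st
  R7 @ bar4.0: C4->D5 leap 14st
  R1 @ bar5.0: G4/D5 P5 -> A4/E5 P5 similar
  R1 @ bar5.0: G4/D5 P5 -> A4/E5 P5 similar
  R1 @ bar5.0: D5/D5 P1 -> E5/E5 P1 similar

No (22 violations)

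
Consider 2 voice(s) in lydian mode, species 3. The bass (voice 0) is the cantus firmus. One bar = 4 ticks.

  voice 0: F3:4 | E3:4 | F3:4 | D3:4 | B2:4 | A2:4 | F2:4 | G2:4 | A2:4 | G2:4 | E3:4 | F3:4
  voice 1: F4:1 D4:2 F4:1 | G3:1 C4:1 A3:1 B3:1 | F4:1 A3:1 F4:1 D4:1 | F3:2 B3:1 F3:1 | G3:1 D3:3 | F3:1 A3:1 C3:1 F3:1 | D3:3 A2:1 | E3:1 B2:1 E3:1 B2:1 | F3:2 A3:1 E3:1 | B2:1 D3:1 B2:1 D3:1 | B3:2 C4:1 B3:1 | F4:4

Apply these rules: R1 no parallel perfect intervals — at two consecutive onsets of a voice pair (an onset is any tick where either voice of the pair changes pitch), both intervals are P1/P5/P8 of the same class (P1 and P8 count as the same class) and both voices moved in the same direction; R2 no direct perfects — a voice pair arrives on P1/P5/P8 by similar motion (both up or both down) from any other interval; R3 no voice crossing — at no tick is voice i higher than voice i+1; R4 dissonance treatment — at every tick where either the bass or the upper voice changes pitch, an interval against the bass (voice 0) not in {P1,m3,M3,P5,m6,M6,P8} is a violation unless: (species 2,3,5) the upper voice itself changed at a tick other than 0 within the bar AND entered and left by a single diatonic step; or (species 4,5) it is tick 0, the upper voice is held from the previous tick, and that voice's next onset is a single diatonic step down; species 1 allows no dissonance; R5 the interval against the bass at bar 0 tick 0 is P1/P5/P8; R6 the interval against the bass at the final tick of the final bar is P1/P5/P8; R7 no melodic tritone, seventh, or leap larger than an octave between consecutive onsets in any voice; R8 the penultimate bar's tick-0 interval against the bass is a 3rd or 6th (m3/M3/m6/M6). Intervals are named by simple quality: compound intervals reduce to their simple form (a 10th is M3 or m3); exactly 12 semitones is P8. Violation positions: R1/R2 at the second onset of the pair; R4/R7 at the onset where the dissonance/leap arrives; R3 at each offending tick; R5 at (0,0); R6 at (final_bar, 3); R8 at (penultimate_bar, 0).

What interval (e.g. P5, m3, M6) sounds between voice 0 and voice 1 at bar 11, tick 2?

P8

voice 0=F3 voice 1=F4 -> P8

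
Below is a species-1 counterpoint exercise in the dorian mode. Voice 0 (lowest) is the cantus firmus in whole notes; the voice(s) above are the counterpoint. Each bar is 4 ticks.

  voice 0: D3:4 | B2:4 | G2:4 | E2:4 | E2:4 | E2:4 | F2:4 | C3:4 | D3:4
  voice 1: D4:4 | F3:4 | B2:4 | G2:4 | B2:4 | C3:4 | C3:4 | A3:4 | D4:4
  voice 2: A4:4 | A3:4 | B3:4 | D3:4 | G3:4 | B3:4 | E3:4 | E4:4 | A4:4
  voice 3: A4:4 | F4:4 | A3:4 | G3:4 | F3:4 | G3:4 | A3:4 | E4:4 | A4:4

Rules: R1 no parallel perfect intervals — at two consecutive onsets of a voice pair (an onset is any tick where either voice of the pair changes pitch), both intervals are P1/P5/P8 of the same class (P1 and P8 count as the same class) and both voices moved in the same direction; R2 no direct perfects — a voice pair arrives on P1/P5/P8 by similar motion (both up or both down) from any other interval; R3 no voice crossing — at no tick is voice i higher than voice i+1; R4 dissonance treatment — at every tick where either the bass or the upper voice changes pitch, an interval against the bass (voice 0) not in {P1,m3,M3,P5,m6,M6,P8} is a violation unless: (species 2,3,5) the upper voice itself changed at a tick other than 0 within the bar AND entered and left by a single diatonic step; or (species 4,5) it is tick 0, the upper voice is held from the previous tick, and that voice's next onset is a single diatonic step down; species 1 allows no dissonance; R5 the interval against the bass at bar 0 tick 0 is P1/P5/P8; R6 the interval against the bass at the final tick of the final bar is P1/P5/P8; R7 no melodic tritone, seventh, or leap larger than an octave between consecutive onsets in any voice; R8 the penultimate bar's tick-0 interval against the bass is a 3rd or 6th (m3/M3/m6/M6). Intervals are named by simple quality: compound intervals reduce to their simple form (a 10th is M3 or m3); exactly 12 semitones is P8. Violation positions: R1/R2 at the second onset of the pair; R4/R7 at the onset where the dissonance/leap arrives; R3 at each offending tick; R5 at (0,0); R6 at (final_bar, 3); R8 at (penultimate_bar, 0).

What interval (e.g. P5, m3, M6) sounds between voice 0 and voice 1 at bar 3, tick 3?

voice 0=E2 voice 1=G2 -> m3

m3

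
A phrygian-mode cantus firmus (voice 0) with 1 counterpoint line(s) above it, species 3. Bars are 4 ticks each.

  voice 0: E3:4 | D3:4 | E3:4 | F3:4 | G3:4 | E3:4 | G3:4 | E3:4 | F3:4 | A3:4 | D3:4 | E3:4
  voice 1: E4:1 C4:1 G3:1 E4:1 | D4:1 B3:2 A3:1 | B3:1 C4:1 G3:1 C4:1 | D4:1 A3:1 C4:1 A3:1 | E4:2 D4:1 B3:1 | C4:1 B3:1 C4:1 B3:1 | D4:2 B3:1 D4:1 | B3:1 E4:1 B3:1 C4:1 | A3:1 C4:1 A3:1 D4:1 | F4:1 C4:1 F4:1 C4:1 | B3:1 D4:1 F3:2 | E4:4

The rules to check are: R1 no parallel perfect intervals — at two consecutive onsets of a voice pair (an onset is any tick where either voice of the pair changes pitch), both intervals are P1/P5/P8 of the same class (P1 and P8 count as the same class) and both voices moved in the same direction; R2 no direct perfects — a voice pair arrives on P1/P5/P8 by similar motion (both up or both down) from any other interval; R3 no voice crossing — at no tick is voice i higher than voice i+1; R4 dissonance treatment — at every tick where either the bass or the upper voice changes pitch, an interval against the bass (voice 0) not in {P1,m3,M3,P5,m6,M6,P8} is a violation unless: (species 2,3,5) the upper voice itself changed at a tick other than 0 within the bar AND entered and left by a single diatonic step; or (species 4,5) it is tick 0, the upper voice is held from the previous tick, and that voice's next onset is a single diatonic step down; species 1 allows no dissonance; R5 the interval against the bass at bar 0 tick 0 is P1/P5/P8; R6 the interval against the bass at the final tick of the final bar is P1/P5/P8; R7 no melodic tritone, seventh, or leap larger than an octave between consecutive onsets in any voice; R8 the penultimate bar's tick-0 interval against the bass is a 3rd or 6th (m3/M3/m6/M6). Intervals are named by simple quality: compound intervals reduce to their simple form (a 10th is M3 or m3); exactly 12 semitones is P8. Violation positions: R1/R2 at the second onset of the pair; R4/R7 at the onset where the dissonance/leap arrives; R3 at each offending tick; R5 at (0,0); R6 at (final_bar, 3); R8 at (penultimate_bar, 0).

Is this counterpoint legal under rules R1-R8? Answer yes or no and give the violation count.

No (6 violations)

bar 0: v0=E3 v1=E4 (P8)
bar 1: v0=D3 v1=D4 (P8)
bar 2: v0=E3 v1=B3 (P5)
bar 3: v0=F3 v1=D4 (M6)
bar 4: v0=G3 v1=E4 (M6)
bar 5: v0=E3 v1=C4 (m6)
bar 6: v0=G3 v1=D4 (P5)
bar 7: v0=E3 v1=B3 (P5)
bar 8: v0=F3 v1=A3 (M3)
bar 9: v0=A3 v1=F4 (m6)
bar 10: v0=D3 v1=B3 (M6)
bar 11: v0=E3 v1=E4 (P8)
  R1 @ bar1.0: E3/E4 P8 -> D3/D4 P8 similar
  R1 @ bar2.0: D3/A3 P5 -> E3/B3 P5 similar
  R1 @ bar6.0: E3/B3 P5 -> G3/D4 P5 similar
  R1 @ bar7.0: G3/D4 P5 -> E3/B3 P5 similar
  R2 @ bar11.0: D3/F3 m3 -> E3/E4 P8 similar
  R7 @ bar11.0: F3->E4 leap 11st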